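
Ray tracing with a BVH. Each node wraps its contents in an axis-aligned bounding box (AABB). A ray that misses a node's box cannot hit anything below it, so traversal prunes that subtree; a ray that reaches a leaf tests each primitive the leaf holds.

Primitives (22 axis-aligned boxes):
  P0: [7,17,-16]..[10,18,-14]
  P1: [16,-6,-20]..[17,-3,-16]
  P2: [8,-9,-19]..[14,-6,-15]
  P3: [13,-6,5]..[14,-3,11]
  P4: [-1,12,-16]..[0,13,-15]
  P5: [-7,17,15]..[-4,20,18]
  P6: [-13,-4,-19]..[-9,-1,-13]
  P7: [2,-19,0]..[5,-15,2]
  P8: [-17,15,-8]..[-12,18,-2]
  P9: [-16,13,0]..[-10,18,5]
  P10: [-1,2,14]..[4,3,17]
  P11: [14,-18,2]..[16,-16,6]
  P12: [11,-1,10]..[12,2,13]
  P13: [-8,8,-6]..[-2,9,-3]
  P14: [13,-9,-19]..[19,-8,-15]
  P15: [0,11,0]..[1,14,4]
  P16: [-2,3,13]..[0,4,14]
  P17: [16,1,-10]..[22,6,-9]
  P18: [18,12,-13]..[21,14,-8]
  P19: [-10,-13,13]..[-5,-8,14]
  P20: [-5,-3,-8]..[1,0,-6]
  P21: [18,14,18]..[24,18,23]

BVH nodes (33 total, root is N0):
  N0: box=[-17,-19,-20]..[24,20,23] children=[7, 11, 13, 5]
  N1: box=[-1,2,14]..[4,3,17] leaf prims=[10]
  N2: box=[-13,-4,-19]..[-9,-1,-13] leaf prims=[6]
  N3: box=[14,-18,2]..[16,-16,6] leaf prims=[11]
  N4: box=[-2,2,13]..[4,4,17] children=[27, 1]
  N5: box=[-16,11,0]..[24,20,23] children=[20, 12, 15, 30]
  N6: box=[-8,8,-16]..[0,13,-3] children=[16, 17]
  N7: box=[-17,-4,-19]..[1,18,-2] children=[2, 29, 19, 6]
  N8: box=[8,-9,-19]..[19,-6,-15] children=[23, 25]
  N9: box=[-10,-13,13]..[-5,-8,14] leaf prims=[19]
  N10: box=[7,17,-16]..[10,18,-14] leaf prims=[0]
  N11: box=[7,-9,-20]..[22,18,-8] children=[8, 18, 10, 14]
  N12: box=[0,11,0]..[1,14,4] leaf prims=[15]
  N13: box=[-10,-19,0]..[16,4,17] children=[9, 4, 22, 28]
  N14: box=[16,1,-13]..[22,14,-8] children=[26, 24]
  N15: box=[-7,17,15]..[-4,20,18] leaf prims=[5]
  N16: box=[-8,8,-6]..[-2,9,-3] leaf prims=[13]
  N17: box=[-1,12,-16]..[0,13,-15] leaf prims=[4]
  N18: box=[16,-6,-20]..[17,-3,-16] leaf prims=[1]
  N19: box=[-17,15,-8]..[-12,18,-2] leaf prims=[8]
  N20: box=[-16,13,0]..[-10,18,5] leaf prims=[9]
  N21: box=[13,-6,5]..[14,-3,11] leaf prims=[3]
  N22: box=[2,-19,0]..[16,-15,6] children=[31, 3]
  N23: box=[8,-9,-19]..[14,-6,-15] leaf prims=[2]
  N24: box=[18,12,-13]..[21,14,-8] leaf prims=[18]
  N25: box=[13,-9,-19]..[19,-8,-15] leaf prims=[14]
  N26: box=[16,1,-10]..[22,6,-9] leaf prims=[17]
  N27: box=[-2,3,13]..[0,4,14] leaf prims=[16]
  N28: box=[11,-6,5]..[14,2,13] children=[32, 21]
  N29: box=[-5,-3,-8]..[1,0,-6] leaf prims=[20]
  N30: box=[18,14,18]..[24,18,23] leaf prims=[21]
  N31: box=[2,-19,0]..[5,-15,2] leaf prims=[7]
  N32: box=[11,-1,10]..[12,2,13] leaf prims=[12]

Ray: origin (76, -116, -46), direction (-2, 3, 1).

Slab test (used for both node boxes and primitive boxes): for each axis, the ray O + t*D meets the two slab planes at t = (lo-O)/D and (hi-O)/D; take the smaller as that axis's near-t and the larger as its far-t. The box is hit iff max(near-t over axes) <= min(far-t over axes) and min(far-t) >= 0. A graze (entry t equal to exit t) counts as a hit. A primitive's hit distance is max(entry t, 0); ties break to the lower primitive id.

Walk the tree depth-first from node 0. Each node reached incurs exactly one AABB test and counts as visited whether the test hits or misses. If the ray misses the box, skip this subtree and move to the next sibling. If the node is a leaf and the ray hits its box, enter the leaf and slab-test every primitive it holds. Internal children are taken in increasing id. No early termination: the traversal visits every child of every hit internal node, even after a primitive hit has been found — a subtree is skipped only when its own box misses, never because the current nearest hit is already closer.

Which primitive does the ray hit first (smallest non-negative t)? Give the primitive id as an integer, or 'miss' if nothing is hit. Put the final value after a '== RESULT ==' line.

Walk:
N0 x:[26,93/2] y:[97/3,136/3] z:[26,69] -> hit [97/3,136/3], descend [5, 7, 11, 13]
  N5 x:[26,46] y:[127/3,136/3] z:[46,69] -> miss, prune
  N7 x:[75/2,93/2] y:[112/3,134/3] z:[27,44] -> hit [75/2,44], descend [2, 6, 19, 29]
    N2 x:[85/2,89/2] y:[112/3,115/3] z:[27,33] -> miss, prune
    N6 x:[38,42] y:[124/3,43] z:[30,43] -> hit [124/3,42], descend [16, 17]
      N16 x:[39,42] y:[124/3,125/3] z:[40,43] -> hit [124/3,125/3] leaf, test {P13@t=124/3}
      N17 x:[38,77/2] y:[128/3,43] z:[30,31] -> miss, prune
    N19 x:[44,93/2] y:[131/3,134/3] z:[38,44] -> hit [44,44] leaf, test {P8@t=44}
    N29 x:[75/2,81/2] y:[113/3,116/3] z:[38,40] -> hit [38,116/3] leaf, test {P20@t=38}
  N11 x:[27,69/2] y:[107/3,134/3] z:[26,38] -> miss, prune
  N13 x:[30,43] y:[97/3,40] z:[46,63] -> miss, prune

Visited [0, 5, 7, 2, 6, 16, 17, 19, 29, 11, 13]. Tests: 11 box, 3 leaf. Nearest: P20.

== RESULT ==
20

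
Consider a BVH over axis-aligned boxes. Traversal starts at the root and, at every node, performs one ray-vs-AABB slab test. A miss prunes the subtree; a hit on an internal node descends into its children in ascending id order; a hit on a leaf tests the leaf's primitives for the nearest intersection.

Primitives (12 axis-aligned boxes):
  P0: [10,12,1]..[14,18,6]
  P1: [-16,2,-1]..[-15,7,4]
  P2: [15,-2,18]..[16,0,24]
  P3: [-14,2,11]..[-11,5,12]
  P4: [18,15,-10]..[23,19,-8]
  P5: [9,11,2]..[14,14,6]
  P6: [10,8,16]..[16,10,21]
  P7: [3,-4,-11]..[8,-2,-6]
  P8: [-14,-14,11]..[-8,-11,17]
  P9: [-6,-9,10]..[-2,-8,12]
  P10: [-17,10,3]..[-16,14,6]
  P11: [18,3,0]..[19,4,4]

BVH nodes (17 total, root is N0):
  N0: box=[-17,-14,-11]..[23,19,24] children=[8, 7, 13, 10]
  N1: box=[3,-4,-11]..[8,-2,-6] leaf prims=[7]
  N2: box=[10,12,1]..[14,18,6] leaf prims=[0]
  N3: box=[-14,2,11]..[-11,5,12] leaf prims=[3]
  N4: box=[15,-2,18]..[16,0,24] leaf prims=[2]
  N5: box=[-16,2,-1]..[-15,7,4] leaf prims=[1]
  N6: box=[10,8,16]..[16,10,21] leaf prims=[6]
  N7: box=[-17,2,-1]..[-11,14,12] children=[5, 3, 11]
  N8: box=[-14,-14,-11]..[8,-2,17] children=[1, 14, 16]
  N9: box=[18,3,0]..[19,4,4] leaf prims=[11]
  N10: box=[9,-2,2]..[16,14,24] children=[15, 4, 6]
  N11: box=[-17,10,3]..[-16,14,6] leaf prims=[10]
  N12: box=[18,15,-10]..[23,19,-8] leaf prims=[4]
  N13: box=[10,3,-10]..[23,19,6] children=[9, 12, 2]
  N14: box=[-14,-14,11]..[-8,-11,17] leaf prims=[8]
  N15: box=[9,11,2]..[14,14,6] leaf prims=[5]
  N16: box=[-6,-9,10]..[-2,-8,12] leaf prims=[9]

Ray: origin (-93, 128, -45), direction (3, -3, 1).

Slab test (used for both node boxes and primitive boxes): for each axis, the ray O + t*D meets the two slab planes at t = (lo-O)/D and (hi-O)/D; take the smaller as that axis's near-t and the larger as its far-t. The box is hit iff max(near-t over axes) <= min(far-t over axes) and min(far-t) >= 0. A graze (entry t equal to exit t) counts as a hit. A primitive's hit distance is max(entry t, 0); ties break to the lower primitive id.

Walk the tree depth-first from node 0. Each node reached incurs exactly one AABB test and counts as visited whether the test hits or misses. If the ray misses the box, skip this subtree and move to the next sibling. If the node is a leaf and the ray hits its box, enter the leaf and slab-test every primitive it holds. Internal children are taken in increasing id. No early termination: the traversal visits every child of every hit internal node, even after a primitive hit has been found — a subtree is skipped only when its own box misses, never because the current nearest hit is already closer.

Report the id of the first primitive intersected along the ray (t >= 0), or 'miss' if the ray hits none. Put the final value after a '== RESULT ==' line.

Traverse from the root:
N0 x:[76/3,116/3] y:[109/3,142/3] z:[34,69] -> hit [109/3,116/3], descend [7, 8, 10, 13]
  N7 x:[76/3,82/3] y:[38,42] z:[44,57] -> miss, prune
  N8 x:[79/3,101/3] y:[130/3,142/3] z:[34,62] -> miss, prune
  N10 x:[34,109/3] y:[38,130/3] z:[47,69] -> miss, prune
  N13 x:[103/3,116/3] y:[109/3,125/3] z:[35,51] -> hit [109/3,116/3], descend [2, 9, 12]
    N2 x:[103/3,107/3] y:[110/3,116/3] z:[46,51] -> miss, prune
    N9 x:[37,112/3] y:[124/3,125/3] z:[45,49] -> miss, prune
    N12 x:[37,116/3] y:[109/3,113/3] z:[35,37] -> hit [37,37] leaf, test {P4@t=37}

Summary -> nodes [0, 7, 8, 10, 13, 2, 9, 12]; box-tests=8; leaf-entries=1; first=P4

== RESULT ==
4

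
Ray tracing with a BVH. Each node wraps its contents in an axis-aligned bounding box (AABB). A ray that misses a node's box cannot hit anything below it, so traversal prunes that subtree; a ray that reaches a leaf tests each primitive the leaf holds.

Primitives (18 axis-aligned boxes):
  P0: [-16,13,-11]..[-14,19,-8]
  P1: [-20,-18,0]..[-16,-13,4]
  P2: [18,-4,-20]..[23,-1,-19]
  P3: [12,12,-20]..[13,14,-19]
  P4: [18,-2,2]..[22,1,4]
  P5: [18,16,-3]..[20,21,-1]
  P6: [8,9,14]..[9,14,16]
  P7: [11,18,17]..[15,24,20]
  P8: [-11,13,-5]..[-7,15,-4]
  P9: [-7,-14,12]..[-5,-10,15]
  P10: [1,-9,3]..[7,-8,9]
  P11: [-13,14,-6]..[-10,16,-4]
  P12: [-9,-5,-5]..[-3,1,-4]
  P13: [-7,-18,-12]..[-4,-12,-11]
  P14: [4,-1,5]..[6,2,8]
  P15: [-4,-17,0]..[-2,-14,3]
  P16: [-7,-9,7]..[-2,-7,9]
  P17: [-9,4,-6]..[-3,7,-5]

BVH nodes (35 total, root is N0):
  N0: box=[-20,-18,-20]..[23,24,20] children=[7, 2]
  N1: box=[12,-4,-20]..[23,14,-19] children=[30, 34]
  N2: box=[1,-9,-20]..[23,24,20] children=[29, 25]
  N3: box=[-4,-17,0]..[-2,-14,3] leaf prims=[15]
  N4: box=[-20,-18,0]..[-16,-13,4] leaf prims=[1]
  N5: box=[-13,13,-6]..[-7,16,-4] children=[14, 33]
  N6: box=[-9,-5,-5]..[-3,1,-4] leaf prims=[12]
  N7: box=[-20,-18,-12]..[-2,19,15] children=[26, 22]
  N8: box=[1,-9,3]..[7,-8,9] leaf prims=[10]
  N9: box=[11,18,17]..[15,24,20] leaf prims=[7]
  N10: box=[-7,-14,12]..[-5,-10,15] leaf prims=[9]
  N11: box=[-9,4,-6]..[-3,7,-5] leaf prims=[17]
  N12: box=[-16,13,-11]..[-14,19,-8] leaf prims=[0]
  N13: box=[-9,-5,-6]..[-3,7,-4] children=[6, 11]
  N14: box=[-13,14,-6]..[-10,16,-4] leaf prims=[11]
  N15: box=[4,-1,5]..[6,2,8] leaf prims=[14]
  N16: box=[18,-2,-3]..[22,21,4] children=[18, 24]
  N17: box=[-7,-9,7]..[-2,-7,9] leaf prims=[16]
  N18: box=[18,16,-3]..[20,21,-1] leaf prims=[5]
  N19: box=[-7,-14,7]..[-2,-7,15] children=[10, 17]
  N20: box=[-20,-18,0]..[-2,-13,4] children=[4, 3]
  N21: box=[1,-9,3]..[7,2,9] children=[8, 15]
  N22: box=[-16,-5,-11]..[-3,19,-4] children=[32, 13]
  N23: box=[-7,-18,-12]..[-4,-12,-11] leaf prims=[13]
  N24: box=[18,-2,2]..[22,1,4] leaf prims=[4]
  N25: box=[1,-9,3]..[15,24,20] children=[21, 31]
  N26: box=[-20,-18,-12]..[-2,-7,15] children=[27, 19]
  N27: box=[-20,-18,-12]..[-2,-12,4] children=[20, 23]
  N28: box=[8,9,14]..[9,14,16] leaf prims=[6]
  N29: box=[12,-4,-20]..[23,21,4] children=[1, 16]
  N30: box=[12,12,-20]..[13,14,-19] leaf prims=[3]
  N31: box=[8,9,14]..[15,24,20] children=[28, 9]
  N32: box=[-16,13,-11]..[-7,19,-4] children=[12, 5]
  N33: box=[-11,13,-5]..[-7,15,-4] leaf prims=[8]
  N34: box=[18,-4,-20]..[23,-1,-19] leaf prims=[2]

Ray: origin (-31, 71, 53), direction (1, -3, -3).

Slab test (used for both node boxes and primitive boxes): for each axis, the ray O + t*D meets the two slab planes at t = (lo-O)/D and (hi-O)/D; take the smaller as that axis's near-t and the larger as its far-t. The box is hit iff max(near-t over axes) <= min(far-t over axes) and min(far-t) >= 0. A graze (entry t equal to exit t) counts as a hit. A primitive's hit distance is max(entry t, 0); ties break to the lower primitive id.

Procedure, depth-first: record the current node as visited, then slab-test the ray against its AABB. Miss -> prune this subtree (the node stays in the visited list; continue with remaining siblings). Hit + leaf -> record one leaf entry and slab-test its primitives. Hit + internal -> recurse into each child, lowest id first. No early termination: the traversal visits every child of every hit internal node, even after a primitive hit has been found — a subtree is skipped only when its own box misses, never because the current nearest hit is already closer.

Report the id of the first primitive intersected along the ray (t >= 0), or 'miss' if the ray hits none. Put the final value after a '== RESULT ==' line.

Trace the traversal:
N0 x:[11,54] y:[47/3,89/3] z:[11,73/3] -> hit [47/3,73/3], descend [2, 7]
  N2 x:[32,54] y:[47/3,80/3] z:[11,73/3] -> miss, prune
  N7 x:[11,29] y:[52/3,89/3] z:[38/3,65/3] -> hit [52/3,65/3], descend [22, 26]
    N22 x:[15,28] y:[52/3,76/3] z:[19,64/3] -> hit [19,64/3], descend [13, 32]
      N13 x:[22,28] y:[64/3,76/3] z:[19,59/3] -> miss, prune
      N32 x:[15,24] y:[52/3,58/3] z:[19,64/3] -> hit [19,58/3], descend [5, 12]
        N5 x:[18,24] y:[55/3,58/3] z:[19,59/3] -> hit [19,58/3], descend [14, 33]
          N14 x:[18,21] y:[55/3,19] z:[19,59/3] -> hit [19,19] leaf, test {P11@t=19}
          N33 x:[20,24] y:[56/3,58/3] z:[19,58/3] -> miss, prune
        N12 x:[15,17] y:[52/3,58/3] z:[61/3,64/3] -> miss, prune
    N26 x:[11,29] y:[26,89/3] z:[38/3,65/3] -> miss, prune

order=[0, 2, 7, 22, 13, 32, 5, 14, 33, 12, 26]  |boxes|=11  |leaves|=1  hit=P11

== RESULT ==
11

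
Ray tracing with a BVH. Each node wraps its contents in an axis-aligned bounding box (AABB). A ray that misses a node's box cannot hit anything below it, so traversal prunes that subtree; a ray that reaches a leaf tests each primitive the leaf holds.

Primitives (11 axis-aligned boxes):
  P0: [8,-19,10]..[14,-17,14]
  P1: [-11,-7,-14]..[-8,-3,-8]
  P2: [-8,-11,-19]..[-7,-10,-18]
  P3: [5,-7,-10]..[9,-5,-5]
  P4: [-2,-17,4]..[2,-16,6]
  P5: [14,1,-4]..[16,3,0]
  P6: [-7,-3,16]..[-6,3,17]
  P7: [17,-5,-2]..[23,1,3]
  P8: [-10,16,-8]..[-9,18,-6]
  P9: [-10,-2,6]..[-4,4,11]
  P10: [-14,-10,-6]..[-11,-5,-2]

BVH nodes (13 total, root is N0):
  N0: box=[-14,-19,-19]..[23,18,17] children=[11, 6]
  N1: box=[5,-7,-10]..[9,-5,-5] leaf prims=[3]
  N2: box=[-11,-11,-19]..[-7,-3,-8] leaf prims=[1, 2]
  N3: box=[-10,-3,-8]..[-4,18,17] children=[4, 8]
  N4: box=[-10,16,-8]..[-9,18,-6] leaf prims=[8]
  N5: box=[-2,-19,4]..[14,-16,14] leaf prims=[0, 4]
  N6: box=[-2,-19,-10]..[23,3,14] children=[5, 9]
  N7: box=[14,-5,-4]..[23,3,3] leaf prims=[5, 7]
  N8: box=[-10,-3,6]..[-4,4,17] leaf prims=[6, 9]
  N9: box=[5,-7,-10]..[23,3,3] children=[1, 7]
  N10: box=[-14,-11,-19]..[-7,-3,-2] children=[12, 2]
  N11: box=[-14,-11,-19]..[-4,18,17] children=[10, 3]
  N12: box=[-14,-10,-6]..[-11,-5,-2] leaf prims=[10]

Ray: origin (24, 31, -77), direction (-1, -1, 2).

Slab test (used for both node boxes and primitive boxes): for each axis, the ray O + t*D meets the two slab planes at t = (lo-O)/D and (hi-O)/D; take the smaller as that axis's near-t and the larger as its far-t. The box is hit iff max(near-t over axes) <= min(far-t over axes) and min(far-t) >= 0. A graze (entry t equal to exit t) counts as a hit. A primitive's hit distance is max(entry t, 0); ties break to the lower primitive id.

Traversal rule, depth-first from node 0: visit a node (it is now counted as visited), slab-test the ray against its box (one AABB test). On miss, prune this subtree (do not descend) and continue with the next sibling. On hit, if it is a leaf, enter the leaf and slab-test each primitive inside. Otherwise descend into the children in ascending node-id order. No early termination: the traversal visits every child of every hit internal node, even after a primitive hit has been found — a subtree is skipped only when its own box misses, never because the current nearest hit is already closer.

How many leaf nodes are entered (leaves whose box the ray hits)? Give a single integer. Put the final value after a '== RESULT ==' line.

Trace the traversal:
N0 x:[1,38] y:[13,50] z:[29,47] -> hit [29,38], descend [6, 11]
  N6 x:[1,26] y:[28,50] z:[67/2,91/2] -> miss, prune
  N11 x:[28,38] y:[13,42] z:[29,47] -> hit [29,38], descend [3, 10]
    N3 x:[28,34] y:[13,34] z:[69/2,47] -> miss, prune
    N10 x:[31,38] y:[34,42] z:[29,75/2] -> hit [34,75/2], descend [2, 12]
      N2 x:[31,35] y:[34,42] z:[29,69/2] -> hit [34,69/2] leaf, test {P1@t=34, P2(miss)}
      N12 x:[35,38] y:[36,41] z:[71/2,75/2] -> hit [36,75/2] leaf, test {P10@t=36}

7 AABB tests over nodes [0, 6, 11, 3, 10, 2, 12]; 2 leaves entered; closest P1.

== RESULT ==
2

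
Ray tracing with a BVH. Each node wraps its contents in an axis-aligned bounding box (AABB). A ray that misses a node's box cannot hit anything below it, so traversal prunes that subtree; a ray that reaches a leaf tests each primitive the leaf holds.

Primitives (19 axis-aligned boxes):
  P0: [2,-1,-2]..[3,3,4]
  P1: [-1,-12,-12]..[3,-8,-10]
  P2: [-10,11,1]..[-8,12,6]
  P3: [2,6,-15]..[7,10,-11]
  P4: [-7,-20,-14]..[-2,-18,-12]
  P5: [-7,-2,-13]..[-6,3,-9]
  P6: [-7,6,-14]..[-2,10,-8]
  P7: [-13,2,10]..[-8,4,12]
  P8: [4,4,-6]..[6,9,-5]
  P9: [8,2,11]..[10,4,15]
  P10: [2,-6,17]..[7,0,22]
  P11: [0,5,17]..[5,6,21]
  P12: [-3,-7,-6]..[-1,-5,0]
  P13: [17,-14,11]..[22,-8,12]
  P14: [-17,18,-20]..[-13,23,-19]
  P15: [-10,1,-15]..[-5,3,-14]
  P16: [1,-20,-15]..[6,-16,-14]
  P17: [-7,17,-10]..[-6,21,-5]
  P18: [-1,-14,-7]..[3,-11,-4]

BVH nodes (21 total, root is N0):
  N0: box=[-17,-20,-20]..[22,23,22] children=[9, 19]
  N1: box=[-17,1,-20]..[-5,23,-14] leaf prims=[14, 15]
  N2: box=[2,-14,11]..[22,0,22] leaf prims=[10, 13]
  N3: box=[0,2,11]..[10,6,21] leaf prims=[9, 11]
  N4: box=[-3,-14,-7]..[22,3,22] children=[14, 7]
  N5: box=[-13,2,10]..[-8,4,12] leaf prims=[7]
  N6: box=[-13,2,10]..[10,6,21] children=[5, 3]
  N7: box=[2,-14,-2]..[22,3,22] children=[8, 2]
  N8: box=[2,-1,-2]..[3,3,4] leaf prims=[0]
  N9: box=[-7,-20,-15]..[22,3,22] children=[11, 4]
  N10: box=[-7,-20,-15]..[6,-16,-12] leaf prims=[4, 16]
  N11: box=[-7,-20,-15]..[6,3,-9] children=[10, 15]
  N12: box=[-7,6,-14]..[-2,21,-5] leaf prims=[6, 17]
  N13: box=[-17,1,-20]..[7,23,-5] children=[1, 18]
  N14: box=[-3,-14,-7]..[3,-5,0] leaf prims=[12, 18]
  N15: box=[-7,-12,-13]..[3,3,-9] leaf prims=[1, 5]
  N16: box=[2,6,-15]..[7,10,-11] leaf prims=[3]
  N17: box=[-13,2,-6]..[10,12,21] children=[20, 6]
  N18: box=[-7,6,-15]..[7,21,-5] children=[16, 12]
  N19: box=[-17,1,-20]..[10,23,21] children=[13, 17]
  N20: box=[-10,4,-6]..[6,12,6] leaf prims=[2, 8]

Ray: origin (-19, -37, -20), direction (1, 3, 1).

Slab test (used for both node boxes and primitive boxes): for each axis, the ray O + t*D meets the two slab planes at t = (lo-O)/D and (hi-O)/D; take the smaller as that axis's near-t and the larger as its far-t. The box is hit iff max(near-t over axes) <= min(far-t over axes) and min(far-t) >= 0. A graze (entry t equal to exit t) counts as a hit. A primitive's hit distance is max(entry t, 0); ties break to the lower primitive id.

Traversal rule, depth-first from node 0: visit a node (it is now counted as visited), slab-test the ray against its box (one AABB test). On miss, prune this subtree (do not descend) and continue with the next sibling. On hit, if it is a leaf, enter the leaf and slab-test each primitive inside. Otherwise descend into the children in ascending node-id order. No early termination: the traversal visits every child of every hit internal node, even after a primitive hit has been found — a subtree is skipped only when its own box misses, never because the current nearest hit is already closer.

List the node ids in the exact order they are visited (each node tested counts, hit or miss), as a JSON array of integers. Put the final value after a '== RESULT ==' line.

Traverse from the root:
N0 x:[2,41] y:[17/3,20] z:[0,42] -> hit [17/3,20], descend [9, 19]
  N9 x:[12,41] y:[17/3,40/3] z:[5,42] -> hit [12,40/3], descend [4, 11]
    N4 x:[16,41] y:[23/3,40/3] z:[13,42] -> miss, prune
    N11 x:[12,25] y:[17/3,40/3] z:[5,11] -> miss, prune
  N19 x:[2,29] y:[38/3,20] z:[0,41] -> hit [38/3,20], descend [13, 17]
    N13 x:[2,26] y:[38/3,20] z:[0,15] -> hit [38/3,15], descend [1, 18]
      N1 x:[2,14] y:[38/3,20] z:[0,6] -> miss, prune
      N18 x:[12,26] y:[43/3,58/3] z:[5,15] -> hit [43/3,15], descend [12, 16]
        N12 x:[12,17] y:[43/3,58/3] z:[6,15] -> hit [43/3,15] leaf, test {P6(miss), P17(miss)}
        N16 x:[21,26] y:[43/3,47/3] z:[5,9] -> miss, prune
    N17 x:[6,29] y:[13,49/3] z:[14,41] -> hit [14,49/3], descend [6, 20]
      N6 x:[6,29] y:[13,43/3] z:[30,41] -> miss, prune
      N20 x:[9,25] y:[41/3,49/3] z:[14,26] -> hit [14,49/3] leaf, test {P2(miss), P8(miss)}

Summary -> nodes [0, 9, 4, 11, 19, 13, 1, 18, 12, 16, 17, 6, 20]; box-tests=13; leaf-entries=2; first=miss

== RESULT ==
[0, 9, 4, 11, 19, 13, 1, 18, 12, 16, 17, 6, 20]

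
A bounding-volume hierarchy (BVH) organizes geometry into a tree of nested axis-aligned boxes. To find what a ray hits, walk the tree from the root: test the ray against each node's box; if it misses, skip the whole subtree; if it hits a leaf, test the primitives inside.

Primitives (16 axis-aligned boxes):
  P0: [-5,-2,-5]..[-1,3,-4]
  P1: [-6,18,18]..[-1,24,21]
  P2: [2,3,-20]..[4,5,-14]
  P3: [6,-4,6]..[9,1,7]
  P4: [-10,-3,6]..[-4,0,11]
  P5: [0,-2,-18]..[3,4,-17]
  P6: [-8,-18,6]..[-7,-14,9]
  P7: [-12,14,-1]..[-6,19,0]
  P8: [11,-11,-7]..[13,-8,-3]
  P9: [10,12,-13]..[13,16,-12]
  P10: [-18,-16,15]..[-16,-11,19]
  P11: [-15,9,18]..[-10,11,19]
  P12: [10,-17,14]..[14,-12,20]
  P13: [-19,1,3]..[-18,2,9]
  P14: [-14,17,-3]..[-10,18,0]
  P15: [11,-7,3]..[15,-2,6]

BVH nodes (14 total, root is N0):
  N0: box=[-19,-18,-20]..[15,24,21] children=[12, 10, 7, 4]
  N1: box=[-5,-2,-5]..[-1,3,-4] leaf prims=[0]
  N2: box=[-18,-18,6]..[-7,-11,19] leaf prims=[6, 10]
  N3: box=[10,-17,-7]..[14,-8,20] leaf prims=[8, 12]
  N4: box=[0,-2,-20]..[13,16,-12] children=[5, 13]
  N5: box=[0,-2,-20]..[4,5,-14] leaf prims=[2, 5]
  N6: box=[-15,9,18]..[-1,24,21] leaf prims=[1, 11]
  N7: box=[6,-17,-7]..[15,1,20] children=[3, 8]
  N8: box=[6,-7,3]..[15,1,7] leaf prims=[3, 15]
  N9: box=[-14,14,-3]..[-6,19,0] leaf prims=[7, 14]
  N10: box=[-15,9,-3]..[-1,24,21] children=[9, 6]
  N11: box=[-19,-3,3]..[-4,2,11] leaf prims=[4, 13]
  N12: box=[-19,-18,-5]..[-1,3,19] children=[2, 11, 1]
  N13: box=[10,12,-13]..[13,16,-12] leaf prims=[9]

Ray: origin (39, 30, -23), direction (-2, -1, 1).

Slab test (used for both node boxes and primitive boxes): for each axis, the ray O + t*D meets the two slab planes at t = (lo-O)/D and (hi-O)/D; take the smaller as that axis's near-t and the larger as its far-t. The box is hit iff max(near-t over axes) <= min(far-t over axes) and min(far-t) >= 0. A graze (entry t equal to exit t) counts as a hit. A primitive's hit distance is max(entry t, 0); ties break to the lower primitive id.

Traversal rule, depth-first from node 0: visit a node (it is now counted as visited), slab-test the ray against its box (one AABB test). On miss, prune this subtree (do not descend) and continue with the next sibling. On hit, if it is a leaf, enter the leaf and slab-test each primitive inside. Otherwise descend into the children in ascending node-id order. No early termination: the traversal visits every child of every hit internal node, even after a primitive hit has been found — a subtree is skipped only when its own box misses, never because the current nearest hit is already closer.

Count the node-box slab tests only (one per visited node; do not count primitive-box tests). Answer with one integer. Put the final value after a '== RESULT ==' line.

Walk:
N0 x:[12,29] y:[6,48] z:[3,44] -> hit [12,29], descend [4, 7, 10, 12]
  N4 x:[13,39/2] y:[14,32] z:[3,11] -> miss, prune
  N7 x:[12,33/2] y:[29,47] z:[16,43] -> miss, prune
  N10 x:[20,27] y:[6,21] z:[20,44] -> hit [20,21], descend [6, 9]
    N6 x:[20,27] y:[6,21] z:[41,44] -> miss, prune
    N9 x:[45/2,53/2] y:[11,16] z:[20,23] -> miss, prune
  N12 x:[20,29] y:[27,48] z:[18,42] -> hit [27,29], descend [1, 2, 11]
    N1 x:[20,22] y:[27,32] z:[18,19] -> miss, prune
    N2 x:[23,57/2] y:[41,48] z:[29,42] -> miss, prune
    N11 x:[43/2,29] y:[28,33] z:[26,34] -> hit [28,29] leaf, test {P4(miss), P13@t=57/2}

order=[0, 4, 7, 10, 6, 9, 12, 1, 2, 11]  |boxes|=10  |leaves|=1  hit=P13

== RESULT ==
10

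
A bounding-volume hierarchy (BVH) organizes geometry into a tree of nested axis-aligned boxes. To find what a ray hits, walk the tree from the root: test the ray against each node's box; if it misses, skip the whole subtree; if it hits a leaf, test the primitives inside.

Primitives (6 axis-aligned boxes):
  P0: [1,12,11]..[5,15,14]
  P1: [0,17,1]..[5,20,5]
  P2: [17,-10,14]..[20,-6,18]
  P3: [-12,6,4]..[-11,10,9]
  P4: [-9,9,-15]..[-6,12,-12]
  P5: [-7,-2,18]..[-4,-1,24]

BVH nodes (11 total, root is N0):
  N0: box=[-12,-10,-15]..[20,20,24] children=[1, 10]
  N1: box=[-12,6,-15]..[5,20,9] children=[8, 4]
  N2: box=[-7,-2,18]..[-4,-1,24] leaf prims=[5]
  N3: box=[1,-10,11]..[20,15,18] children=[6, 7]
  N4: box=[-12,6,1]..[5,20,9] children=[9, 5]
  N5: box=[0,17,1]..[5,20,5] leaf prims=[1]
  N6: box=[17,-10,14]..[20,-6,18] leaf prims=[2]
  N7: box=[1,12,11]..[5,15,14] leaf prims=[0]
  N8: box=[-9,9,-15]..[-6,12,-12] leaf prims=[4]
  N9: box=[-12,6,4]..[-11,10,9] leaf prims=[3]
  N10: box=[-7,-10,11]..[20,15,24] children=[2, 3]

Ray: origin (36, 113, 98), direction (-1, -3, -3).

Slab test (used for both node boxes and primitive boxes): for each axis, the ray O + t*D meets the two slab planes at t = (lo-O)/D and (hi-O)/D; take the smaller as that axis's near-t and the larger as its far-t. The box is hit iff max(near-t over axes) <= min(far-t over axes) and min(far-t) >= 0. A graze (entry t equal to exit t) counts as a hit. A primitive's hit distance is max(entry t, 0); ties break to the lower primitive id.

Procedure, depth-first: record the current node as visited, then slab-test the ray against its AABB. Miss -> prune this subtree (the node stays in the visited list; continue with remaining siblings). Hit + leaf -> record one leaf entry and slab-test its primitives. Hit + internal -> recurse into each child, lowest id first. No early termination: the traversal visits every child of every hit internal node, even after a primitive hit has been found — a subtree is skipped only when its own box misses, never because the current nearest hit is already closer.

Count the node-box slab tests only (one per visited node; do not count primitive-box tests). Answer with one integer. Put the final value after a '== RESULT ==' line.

Trace the traversal:
N0 x:[16,48] y:[31,41] z:[74/3,113/3] -> hit [31,113/3], descend [1, 10]
  N1 x:[31,48] y:[31,107/3] z:[89/3,113/3] -> hit [31,107/3], descend [4, 8]
    N4 x:[31,48] y:[31,107/3] z:[89/3,97/3] -> hit [31,97/3], descend [5, 9]
      N5 x:[31,36] y:[31,32] z:[31,97/3] -> hit [31,32] leaf, test {P1@t=31}
      N9 x:[47,48] y:[103/3,107/3] z:[89/3,94/3] -> miss, prune
    N8 x:[42,45] y:[101/3,104/3] z:[110/3,113/3] -> miss, prune
  N10 x:[16,43] y:[98/3,41] z:[74/3,29] -> miss, prune

Summary -> nodes [0, 1, 4, 5, 9, 8, 10]; box-tests=7; leaf-entries=1; first=P1

== RESULT ==
7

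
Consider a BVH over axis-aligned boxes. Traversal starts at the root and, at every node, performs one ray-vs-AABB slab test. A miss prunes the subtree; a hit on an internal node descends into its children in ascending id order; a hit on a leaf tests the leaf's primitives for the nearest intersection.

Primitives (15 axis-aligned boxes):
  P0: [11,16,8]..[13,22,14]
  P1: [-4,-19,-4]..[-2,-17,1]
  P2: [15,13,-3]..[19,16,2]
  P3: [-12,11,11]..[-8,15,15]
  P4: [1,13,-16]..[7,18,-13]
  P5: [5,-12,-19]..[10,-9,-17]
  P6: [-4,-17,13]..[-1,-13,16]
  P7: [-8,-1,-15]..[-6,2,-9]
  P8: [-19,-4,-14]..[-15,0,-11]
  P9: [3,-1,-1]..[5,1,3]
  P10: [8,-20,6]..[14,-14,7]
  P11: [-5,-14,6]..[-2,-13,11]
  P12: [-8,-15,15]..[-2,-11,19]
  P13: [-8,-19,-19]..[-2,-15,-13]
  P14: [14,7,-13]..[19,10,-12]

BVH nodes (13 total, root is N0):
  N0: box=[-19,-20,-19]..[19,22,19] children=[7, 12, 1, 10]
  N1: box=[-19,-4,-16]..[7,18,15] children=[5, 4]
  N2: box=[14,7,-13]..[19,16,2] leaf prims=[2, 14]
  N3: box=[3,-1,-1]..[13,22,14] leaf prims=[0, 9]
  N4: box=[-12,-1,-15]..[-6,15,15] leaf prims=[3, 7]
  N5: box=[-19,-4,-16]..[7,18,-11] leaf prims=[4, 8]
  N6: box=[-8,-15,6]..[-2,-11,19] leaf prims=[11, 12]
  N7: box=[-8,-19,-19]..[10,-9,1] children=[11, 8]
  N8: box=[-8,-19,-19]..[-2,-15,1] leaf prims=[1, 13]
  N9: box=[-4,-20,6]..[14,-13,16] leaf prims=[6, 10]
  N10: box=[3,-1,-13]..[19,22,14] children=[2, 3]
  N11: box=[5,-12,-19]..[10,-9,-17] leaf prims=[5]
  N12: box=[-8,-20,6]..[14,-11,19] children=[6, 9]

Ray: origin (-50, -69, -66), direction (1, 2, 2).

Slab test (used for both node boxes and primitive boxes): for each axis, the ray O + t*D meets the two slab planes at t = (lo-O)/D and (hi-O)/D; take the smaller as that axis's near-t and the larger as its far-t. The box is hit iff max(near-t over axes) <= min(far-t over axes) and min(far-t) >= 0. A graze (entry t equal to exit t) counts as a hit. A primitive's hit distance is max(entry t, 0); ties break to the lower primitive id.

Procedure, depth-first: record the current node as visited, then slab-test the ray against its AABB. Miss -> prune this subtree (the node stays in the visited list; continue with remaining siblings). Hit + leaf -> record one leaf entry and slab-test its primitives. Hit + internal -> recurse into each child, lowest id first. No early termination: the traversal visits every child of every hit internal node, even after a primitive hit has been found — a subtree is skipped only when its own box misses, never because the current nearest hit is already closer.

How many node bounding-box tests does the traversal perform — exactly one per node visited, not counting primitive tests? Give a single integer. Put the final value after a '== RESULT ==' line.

Trace the traversal:
N0 x:[31,69] y:[49/2,91/2] z:[47/2,85/2] -> hit [31,85/2], descend [1, 7, 10, 12]
  N1 x:[31,57] y:[65/2,87/2] z:[25,81/2] -> hit [65/2,81/2], descend [4, 5]
    N4 x:[38,44] y:[34,42] z:[51/2,81/2] -> hit [38,81/2] leaf, test {P3@t=40, P7(miss)}
    N5 x:[31,57] y:[65/2,87/2] z:[25,55/2] -> miss, prune
  N7 x:[42,60] y:[25,30] z:[47/2,67/2] -> miss, prune
  N10 x:[53,69] y:[34,91/2] z:[53/2,40] -> miss, prune
  N12 x:[42,64] y:[49/2,29] z:[36,85/2] -> miss, prune

7 AABB tests over nodes [0, 1, 4, 5, 7, 10, 12]; 1 leaf entered; closest P3.

== RESULT ==
7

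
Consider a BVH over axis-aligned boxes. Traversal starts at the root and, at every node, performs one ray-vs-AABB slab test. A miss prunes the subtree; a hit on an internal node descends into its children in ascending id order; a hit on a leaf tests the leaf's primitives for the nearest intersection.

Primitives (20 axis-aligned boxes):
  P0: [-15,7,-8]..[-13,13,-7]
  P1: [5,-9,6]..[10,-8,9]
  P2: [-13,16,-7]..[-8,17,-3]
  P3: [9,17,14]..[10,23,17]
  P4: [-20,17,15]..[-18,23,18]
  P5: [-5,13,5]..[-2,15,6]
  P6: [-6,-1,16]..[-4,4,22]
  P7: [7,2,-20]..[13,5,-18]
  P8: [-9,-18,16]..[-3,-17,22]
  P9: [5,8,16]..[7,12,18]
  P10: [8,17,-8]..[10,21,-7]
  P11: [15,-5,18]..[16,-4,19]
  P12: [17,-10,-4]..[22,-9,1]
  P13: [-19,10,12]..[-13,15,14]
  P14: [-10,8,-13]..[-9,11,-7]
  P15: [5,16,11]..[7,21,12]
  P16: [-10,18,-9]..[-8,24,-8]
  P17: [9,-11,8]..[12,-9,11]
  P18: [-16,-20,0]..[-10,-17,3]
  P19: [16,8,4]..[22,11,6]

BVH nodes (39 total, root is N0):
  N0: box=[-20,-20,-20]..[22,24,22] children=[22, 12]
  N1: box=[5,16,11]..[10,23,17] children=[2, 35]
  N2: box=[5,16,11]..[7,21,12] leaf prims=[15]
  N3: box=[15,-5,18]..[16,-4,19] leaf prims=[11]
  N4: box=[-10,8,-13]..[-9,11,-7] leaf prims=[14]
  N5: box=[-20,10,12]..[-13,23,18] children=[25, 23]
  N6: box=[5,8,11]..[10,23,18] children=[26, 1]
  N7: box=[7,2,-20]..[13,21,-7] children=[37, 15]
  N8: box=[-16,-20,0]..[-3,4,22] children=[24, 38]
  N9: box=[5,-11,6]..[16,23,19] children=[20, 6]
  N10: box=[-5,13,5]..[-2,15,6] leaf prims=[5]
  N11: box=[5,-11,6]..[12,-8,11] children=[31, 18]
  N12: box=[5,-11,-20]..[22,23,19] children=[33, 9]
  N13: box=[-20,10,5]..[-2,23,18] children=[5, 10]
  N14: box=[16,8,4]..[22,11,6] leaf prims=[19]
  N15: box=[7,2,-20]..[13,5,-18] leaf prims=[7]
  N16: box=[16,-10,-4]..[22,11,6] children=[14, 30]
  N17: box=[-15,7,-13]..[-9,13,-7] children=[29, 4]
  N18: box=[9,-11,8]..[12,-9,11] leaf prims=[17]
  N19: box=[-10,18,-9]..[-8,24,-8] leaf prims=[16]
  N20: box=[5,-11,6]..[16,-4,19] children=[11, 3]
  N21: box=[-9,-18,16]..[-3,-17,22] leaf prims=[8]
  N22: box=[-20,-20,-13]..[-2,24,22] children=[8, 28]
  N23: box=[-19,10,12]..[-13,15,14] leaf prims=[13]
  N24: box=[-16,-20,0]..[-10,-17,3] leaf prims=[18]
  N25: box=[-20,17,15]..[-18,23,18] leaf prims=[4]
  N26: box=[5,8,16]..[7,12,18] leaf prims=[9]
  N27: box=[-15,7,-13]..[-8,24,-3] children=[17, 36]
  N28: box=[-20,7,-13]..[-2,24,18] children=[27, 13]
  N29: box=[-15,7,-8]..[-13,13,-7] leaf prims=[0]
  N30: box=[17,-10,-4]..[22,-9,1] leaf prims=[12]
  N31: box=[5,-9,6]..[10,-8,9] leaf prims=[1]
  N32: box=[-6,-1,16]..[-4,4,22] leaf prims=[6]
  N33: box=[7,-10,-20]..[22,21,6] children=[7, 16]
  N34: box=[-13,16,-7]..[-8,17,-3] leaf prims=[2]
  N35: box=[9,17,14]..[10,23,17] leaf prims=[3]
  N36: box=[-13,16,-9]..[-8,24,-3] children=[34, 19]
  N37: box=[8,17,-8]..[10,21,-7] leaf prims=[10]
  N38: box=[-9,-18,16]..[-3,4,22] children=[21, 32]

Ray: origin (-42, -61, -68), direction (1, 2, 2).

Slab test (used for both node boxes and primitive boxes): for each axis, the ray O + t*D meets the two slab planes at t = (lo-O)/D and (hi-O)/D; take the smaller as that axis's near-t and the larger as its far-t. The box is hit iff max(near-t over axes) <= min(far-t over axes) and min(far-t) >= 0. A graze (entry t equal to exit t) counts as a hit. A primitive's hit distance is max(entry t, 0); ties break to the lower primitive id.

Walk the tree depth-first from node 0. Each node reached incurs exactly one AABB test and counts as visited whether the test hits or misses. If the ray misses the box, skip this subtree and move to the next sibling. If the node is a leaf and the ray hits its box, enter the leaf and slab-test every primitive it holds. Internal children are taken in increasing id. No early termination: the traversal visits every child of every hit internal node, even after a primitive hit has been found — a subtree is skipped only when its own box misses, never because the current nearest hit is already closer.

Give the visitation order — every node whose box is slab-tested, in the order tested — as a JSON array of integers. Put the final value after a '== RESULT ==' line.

Walk:
N0 x:[22,64] y:[41/2,85/2] z:[24,45] -> hit [24,85/2], descend [12, 22]
  N12 x:[47,64] y:[25,42] z:[24,87/2] -> miss, prune
  N22 x:[22,40] y:[41/2,85/2] z:[55/2,45] -> hit [55/2,40], descend [8, 28]
    N8 x:[26,39] y:[41/2,65/2] z:[34,45] -> miss, prune
    N28 x:[22,40] y:[34,85/2] z:[55/2,43] -> hit [34,40], descend [13, 27]
      N13 x:[22,40] y:[71/2,42] z:[73/2,43] -> hit [73/2,40], descend [5, 10]
        N5 x:[22,29] y:[71/2,42] z:[40,43] -> miss, prune
        N10 x:[37,40] y:[37,38] z:[73/2,37] -> hit [37,37] leaf, test {P5@t=37}
      N27 x:[27,34] y:[34,85/2] z:[55/2,65/2] -> miss, prune

9 AABB tests over nodes [0, 12, 22, 8, 28, 13, 5, 10, 27]; 1 leaf entered; closest P5.

== RESULT ==
[0, 12, 22, 8, 28, 13, 5, 10, 27]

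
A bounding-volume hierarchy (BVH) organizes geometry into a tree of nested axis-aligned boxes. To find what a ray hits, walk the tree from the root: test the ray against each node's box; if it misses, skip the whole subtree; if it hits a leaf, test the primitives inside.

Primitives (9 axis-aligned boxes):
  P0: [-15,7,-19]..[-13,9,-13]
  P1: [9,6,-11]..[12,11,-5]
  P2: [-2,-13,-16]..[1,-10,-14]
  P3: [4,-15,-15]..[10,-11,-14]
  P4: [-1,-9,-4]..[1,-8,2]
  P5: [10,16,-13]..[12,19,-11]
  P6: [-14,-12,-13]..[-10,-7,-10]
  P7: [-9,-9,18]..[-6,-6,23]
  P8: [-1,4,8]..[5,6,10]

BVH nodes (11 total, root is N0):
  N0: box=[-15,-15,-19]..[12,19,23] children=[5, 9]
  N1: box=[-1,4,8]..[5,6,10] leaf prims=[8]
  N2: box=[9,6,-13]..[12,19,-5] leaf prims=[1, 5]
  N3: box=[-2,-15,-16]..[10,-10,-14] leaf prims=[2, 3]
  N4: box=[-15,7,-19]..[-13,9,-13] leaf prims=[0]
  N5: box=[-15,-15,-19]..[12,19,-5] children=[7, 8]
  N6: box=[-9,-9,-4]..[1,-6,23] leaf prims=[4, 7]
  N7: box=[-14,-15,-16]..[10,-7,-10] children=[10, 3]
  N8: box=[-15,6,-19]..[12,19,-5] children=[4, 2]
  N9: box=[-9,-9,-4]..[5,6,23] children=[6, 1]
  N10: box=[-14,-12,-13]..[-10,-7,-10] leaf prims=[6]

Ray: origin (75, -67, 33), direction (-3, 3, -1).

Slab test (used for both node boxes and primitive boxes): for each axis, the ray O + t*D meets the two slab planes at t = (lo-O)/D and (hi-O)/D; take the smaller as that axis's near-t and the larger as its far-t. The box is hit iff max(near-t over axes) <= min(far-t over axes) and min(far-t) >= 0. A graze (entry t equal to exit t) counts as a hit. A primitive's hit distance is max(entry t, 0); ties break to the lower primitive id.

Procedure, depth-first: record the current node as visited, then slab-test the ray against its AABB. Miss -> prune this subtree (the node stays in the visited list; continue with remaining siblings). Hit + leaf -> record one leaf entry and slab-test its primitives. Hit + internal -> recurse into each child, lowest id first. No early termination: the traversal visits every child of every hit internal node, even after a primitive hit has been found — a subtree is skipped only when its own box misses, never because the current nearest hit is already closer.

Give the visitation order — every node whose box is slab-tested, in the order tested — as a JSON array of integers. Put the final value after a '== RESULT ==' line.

Walk:
N0 x:[21,30] y:[52/3,86/3] z:[10,52] -> hit [21,86/3], descend [5, 9]
  N5 x:[21,30] y:[52/3,86/3] z:[38,52] -> miss, prune
  N9 x:[70/3,28] y:[58/3,73/3] z:[10,37] -> hit [70/3,73/3], descend [1, 6]
    N1 x:[70/3,76/3] y:[71/3,73/3] z:[23,25] -> hit [71/3,73/3] leaf, test {P8@t=71/3}
    N6 x:[74/3,28] y:[58/3,61/3] z:[10,37] -> miss, prune

Visited [0, 5, 9, 1, 6]. Tests: 5 box, 1 leaf. Nearest: P8.

== RESULT ==
[0, 5, 9, 1, 6]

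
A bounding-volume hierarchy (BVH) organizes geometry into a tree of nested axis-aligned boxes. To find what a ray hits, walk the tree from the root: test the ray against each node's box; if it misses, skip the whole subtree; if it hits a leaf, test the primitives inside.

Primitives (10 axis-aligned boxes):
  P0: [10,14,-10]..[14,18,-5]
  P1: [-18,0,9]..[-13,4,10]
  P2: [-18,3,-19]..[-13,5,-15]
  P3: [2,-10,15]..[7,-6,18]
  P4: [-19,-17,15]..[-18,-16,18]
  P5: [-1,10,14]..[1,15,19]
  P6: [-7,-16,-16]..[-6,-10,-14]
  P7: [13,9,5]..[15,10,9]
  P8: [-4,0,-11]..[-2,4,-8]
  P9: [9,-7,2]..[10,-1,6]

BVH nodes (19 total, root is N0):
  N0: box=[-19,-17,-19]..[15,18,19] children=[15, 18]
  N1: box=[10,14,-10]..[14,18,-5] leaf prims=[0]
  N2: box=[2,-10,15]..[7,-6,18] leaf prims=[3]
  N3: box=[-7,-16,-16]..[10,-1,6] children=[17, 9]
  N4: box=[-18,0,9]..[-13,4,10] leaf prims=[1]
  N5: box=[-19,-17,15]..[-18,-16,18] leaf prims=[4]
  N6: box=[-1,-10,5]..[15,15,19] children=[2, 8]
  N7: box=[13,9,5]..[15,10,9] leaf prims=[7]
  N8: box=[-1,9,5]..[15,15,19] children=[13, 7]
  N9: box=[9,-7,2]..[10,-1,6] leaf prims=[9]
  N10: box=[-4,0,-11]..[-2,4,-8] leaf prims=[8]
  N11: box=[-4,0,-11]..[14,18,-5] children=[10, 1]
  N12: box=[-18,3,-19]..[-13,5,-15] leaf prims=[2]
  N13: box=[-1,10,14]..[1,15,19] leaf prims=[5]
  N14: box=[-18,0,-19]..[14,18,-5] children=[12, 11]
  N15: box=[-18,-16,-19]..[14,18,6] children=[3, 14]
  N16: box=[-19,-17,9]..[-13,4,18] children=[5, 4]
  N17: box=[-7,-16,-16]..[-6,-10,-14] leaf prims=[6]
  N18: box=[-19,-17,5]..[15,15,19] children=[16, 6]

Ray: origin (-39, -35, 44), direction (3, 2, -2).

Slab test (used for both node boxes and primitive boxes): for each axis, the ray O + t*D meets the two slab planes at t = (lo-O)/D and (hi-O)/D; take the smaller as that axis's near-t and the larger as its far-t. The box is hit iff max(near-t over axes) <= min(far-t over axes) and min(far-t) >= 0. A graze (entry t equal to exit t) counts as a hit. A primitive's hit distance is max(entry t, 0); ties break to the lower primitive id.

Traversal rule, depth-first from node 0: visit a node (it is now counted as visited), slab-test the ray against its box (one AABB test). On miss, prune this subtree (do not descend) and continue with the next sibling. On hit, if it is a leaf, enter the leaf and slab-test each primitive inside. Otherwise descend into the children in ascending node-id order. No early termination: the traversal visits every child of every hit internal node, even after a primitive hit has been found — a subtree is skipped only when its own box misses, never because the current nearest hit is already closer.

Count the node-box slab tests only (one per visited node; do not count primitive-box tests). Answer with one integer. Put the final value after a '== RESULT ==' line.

Traverse from the root:
N0 x:[20/3,18] y:[9,53/2] z:[25/2,63/2] -> hit [25/2,18], descend [15, 18]
  N15 x:[7,53/3] y:[19/2,53/2] z:[19,63/2] -> miss, prune
  N18 x:[20/3,18] y:[9,25] z:[25/2,39/2] -> hit [25/2,18], descend [6, 16]
    N6 x:[38/3,18] y:[25/2,25] z:[25/2,39/2] -> hit [38/3,18], descend [2, 8]
      N2 x:[41/3,46/3] y:[25/2,29/2] z:[13,29/2] -> hit [41/3,29/2] leaf, test {P3@t=41/3}
      N8 x:[38/3,18] y:[22,25] z:[25/2,39/2] -> miss, prune
    N16 x:[20/3,26/3] y:[9,39/2] z:[13,35/2] -> miss, prune

Summary -> nodes [0, 15, 18, 6, 2, 8, 16]; box-tests=7; leaf-entries=1; first=P3

== RESULT ==
7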